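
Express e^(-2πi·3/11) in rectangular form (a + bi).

ω_11^3 = e^(-2πi·3/11)
= cos(-2π·3/11) + i·sin(-2π·3/11)
= cos(-6π/11) + i·sin(-6π/11)

ω_11^3 = cos(-6π/11) + i·sin(-6π/11) = -0.1423-0.9898i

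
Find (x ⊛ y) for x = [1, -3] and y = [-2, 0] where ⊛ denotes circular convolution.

(x ⊛ y)[n] = Σ(m=0 to 1) x[m] · y[(n-m) mod 2]

Computing each output sample:
(x ⊛ y)[0] = -2
(x ⊛ y)[1] = 6

x ⊛ y = [-2, 6]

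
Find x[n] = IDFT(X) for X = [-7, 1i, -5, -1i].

x[n] = (1/4) Σ(k=0 to 3) X[k] · e^(2πikn/4)

Computing each x[n]:
x[0] = -3
x[1] = -1
x[2] = -3
x[3] = 0

x = [-3, -1, -3, 0]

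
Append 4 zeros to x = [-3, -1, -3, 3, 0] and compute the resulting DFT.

Original 5-point DFT: [-4, -3.3090+4.4778i, -2.1910-5.1186i, -2.1910+5.1186i, -3.3090-4.4778i]
Zero-padded 9-point DFT provides frequency interpolation.

DFT_9([x, 0, ...]) = [-4, -5.7870+0.9991i, -1.8546+4.6089i, 2.0000-1.7321i, -5.8584-4.1844i, -5.8584+4.1844i, 2.0000+1.7321i, -1.8546-4.6089i, -5.7870-0.9991i]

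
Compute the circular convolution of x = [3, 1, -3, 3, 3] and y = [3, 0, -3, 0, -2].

(x ⊛ y)[n] = Σ(m=0 to 4) x[m] · y[(n-m) mod 5]

Computing each output sample:
(x ⊛ y)[0] = -2
(x ⊛ y)[1] = 0
(x ⊛ y)[2] = -24
(x ⊛ y)[3] = 0
(x ⊛ y)[4] = 12

x ⊛ y = [-2, 0, -24, 0, 12]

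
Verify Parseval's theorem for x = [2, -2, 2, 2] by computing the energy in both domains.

Time domain:
Σ|x[n]|² = |2|² + |-2|² + |2|² + |2|² = 16.0000

Frequency domain:
(1/4)Σ|X[k]|² = (1/4)(|4|² + |4i|² + |4|² + |-4i|²) = (1/4)·64.0000 = 16.0000

Both sides agree, confirming Parseval's theorem.

Σ|x[n]|² = (1/N)Σ|X[k]|² = 16.0000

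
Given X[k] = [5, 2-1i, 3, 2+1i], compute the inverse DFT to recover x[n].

x[n] = (1/4) Σ(k=0 to 3) X[k] · e^(2πikn/4)

Computing each x[n]:
x[0] = 3
x[1] = 1
x[2] = 1
x[3] = 0

x = [3, 1, 1, 0]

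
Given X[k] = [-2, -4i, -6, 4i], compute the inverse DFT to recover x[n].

x[n] = (1/4) Σ(k=0 to 3) X[k] · e^(2πikn/4)

Computing each x[n]:
x[0] = -2
x[1] = 3
x[2] = -2
x[3] = -1

x = [-2, 3, -2, -1]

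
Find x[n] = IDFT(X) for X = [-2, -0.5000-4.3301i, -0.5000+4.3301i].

x[n] = (1/3) Σ(k=0 to 2) X[k] · e^(2πikn/3)

Computing each x[n]:
x[0] = -1
x[1] = 2
x[2] = -3

x = [-1, 2, -3]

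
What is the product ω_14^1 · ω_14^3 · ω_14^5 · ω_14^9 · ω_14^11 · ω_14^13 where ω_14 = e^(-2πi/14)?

The primitive 14th roots of unity are ω_14^k for k coprime to 14: k ∈ {1, 3, 5, 9, 11, 13}
Their product equals the constant term of the cyclotomic polynomial Φ_14(x) up to sign.
For n ≥ 3, the product of all primitive nth roots of unity is 1. (For n=1 it is 1; for n=2 it is -1.)

1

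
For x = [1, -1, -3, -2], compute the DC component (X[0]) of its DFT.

X[0] = Σ(n=0 to 3) x[n] · ω_4^0 = Σ x[n]
= (1) + (-1) + (-3) + (-2)

X[0] = -5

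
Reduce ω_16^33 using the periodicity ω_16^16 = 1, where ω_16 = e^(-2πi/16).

Since ω_16^16 = 1, powers reduce modulo 16.
33 mod 16 = 1
So ω_16^33 = ω_16^1 = e^(-2πi·1/16)

ω_16^33 = ω_16^1 = 0.9239-0.3827i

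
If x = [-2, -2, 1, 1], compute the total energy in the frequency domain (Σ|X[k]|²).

Parseval: Σ|x[n]|² = (1/N)Σ|X[k]|², so Σ|X[k]|² = N·Σ|x[n]|² = 4·10.0000

Σ|X[k]|² = N·Σ|x[n]|² = 4·10.0000 = 40.0000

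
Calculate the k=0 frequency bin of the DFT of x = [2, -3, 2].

X[0] = Σ(n=0 to 2) x[n] · ω_3^0 = Σ x[n]
= (2) + (-3) + (2)

X[0] = 1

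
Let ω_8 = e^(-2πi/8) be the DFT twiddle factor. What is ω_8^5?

ω_8^5 = e^(-2πi·5/8)
= cos(-2π·5/8) + i·sin(-2π·5/8)
= cos(-10π/8) + i·sin(-10π/8)

ω_8^5 = cos(-10π/8) + i·sin(-10π/8) = -0.7071+0.7071i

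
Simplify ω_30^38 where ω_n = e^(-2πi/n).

Since ω_30^30 = 1, powers reduce modulo 30.
38 mod 30 = 8
So ω_30^38 = ω_30^8 = e^(-2πi·8/30)

ω_30^38 = ω_30^8 = -0.1045-0.9945i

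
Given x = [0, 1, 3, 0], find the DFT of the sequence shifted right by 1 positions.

Time shift by 1: X_shifted[k] = ω_4^(1k) · X[k]
Shifted x = [0, 0, 1, 3]

DFT(x[n-1]) = [4, -1+3i, -2, -1-3i]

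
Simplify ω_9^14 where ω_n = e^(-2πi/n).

Since ω_9^9 = 1, powers reduce modulo 9.
14 mod 9 = 5
So ω_9^14 = ω_9^5 = e^(-2πi·5/9)

ω_9^14 = ω_9^5 = -0.9397+0.3420i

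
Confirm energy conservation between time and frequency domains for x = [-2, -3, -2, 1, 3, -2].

Time domain:
Σ|x[n]|² = |-2|² + |-3|² + |-2|² + |1|² + |3|² + |-2|² = 31.0000

Frequency domain:
(1/6)Σ|X[k]|² = (1/6)(|-5|² + |-6.0000+5.1962i|² + |1.0000-3.4641i|² + |3|² + |1.0000+3.4641i|² + |-6.0000-5.1962i|²) = (1/6)·186.0000 = 31.0000

Both sides agree, confirming Parseval's theorem.

Σ|x[n]|² = (1/N)Σ|X[k]|² = 31.0000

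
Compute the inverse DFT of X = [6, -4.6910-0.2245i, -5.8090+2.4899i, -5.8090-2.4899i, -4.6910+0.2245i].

x[n] = (1/5) Σ(k=0 to 4) X[k] · e^(2πikn/5)

Computing each x[n]:
x[0] = -3
x[1] = 2
x[2] = 3
x[3] = 1
x[4] = 3

x = [-3, 2, 3, 1, 3]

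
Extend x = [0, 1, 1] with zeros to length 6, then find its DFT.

Original 3-point DFT: [2, -1, -1]
Zero-padded 6-point DFT provides frequency interpolation.

DFT_6([x, 0, ...]) = [2, -1.7321i, -1, 0, -1, 1.7321i]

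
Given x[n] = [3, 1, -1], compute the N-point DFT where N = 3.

X[k] = Σ(n=0 to 2) x[n] · ω_3^(nk)
where ω_3 = e^(-2πi/3)

Computing each X[k]:
X[0] = 3
X[1] = 3.0000-1.7321i
X[2] = 3.0000+1.7321i

X = [3, 3.0000-1.7321i, 3.0000+1.7321i]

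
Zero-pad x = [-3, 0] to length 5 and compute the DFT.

Original 2-point DFT: [-3, -3]
Zero-padded 5-point DFT provides frequency interpolation.

DFT_5([x, 0, ...]) = [-3, -3, -3, -3, -3]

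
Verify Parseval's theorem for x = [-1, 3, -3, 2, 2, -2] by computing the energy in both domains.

Time domain:
Σ|x[n]|² = |-1|² + |3|² + |-3|² + |2|² + |2|² + |-2|² = 31.0000

Frequency domain:
(1/6)Σ|X[k]|² = (1/6)(|1|² + |-2|² + |1.0000-8.6603i|² + |-5|² + |1.0000+8.6603i|² + |-2|²) = (1/6)·186.0000 = 31.0000

Both sides agree, confirming Parseval's theorem.

Σ|x[n]|² = (1/N)Σ|X[k]|² = 31.0000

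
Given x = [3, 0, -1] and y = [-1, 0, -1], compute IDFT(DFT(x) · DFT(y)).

(x ⊛ y)[n] = Σ(m=0 to 2) x[m] · y[(n-m) mod 3]

Computing each output sample:
(x ⊛ y)[0] = -3
(x ⊛ y)[1] = 1
(x ⊛ y)[2] = -2

x ⊛ y = [-3, 1, -2]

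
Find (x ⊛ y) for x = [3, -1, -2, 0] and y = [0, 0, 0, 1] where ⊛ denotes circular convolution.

(x ⊛ y)[n] = Σ(m=0 to 3) x[m] · y[(n-m) mod 4]

Computing each output sample:
(x ⊛ y)[0] = -1
(x ⊛ y)[1] = -2
(x ⊛ y)[2] = 0
(x ⊛ y)[3] = 3

x ⊛ y = [-1, -2, 0, 3]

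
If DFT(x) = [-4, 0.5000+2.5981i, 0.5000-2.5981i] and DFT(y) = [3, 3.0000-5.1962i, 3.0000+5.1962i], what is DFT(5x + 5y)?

By linearity: DFT(5x + 5y) = 5·DFT(x) + 5·DFT(y)
= 5·[-4, 0.5000+2.5981i, 0.5000-2.5981i] + 5·[3, 3.0000-5.1962i, 3.0000+5.1962i]

Computing element-wise:
Z[0] = 5·(-4) + 5·(3) = -5
Z[1] = 5·(0.5000+2.5981i) + 5·(3.0000-5.1962i) = 17.5000-12.9905i
Z[2] = 5·(0.5000-2.5981i) + 5·(3.0000+5.1962i) = 17.5000+12.9905i

DFT(5x + 5y) = 5·X + 5·Y = [-5, 17.5000-12.9905i, 17.5000+12.9905i]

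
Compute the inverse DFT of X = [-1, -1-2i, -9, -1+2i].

x[n] = (1/4) Σ(k=0 to 3) X[k] · e^(2πikn/4)

Computing each x[n]:
x[0] = -3
x[1] = 3
x[2] = -2
x[3] = 1

x = [-3, 3, -2, 1]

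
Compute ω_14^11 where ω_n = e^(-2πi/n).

ω_14^11 = e^(-2πi·11/14)
= cos(-2π·11/14) + i·sin(-2π·11/14)
= cos(-22π/14) + i·sin(-22π/14)

ω_14^11 = cos(-22π/14) + i·sin(-22π/14) = 0.2225+0.9749i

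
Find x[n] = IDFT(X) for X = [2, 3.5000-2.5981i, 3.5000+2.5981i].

x[n] = (1/3) Σ(k=0 to 2) X[k] · e^(2πikn/3)

Computing each x[n]:
x[0] = 3
x[1] = 1
x[2] = -2

x = [3, 1, -2]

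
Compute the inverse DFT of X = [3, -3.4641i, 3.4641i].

x[n] = (1/3) Σ(k=0 to 2) X[k] · e^(2πikn/3)

Computing each x[n]:
x[0] = 1
x[1] = 3
x[2] = -1

x = [1, 3, -1]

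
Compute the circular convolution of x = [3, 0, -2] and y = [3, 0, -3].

(x ⊛ y)[n] = Σ(m=0 to 2) x[m] · y[(n-m) mod 3]

Computing each output sample:
(x ⊛ y)[0] = 9
(x ⊛ y)[1] = 6
(x ⊛ y)[2] = -15

x ⊛ y = [9, 6, -15]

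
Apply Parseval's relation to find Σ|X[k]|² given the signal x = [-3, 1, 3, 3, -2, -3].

Parseval: Σ|x[n]|² = (1/N)Σ|X[k]|², so Σ|X[k]|² = N·Σ|x[n]|² = 6·41.0000

Σ|X[k]|² = N·Σ|x[n]|² = 6·41.0000 = 246.0000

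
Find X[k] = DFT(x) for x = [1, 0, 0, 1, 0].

X[k] = Σ(n=0 to 4) x[n] · ω_5^(nk)
where ω_5 = e^(-2πi/5)

Computing each X[k]:
X[0] = 2
X[1] = 0.1910+0.5878i
X[2] = 1.3090-0.9511i
X[3] = 1.3090+0.9511i
X[4] = 0.1910-0.5878i

X = [2, 0.1910+0.5878i, 1.3090-0.9511i, 1.3090+0.9511i, 0.1910-0.5878i]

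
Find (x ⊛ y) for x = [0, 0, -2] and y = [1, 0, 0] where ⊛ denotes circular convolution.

(x ⊛ y)[n] = Σ(m=0 to 2) x[m] · y[(n-m) mod 3]

Computing each output sample:
(x ⊛ y)[0] = 0
(x ⊛ y)[1] = 0
(x ⊛ y)[2] = -2

x ⊛ y = [0, 0, -2]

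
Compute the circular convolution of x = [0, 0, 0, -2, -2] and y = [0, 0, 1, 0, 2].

(x ⊛ y)[n] = Σ(m=0 to 4) x[m] · y[(n-m) mod 5]

Computing each output sample:
(x ⊛ y)[0] = -2
(x ⊛ y)[1] = -2
(x ⊛ y)[2] = -4
(x ⊛ y)[3] = -4
(x ⊛ y)[4] = 0

x ⊛ y = [-2, -2, -4, -4, 0]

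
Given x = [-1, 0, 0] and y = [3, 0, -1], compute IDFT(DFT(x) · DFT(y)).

(x ⊛ y)[n] = Σ(m=0 to 2) x[m] · y[(n-m) mod 3]

Computing each output sample:
(x ⊛ y)[0] = -3
(x ⊛ y)[1] = 0
(x ⊛ y)[2] = 1

x ⊛ y = [-3, 0, 1]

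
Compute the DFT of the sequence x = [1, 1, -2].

X[k] = Σ(n=0 to 2) x[n] · ω_3^(nk)
where ω_3 = e^(-2πi/3)

Computing each X[k]:
X[0] = 0
X[1] = 1.5000-2.5981i
X[2] = 1.5000+2.5981i

X = [0, 1.5000-2.5981i, 1.5000+2.5981i]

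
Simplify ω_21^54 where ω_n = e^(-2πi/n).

Since ω_21^21 = 1, powers reduce modulo 21.
54 mod 21 = 12
So ω_21^54 = ω_21^12 = e^(-2πi·12/21)

ω_21^54 = ω_21^12 = -0.9010+0.4339i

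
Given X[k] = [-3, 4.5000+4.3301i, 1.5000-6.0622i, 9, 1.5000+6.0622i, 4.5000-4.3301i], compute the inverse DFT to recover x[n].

x[n] = (1/6) Σ(k=0 to 5) X[k] · e^(2πikn/6)

Computing each x[n]:
x[0] = 3
x[1] = -1
x[2] = -3
x[3] = -3
x[4] = 3
x[5] = -2

x = [3, -1, -3, -3, 3, -2]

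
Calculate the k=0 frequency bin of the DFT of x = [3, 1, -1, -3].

X[0] = Σ(n=0 to 3) x[n] · ω_4^0 = Σ x[n]
= (3) + (1) + (-1) + (-3)

X[0] = 0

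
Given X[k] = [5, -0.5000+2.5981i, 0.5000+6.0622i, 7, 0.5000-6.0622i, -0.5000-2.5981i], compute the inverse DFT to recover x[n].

x[n] = (1/6) Σ(k=0 to 5) X[k] · e^(2πikn/6)

Computing each x[n]:
x[0] = 2
x[1] = -3
x[2] = 3
x[3] = 0
x[4] = 1
x[5] = 2

x = [2, -3, 3, 0, 1, 2]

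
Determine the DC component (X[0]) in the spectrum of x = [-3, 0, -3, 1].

X[0] = Σ(n=0 to 3) x[n] · ω_4^0 = Σ x[n]
= (-3) + (0) + (-3) + (1)

X[0] = -5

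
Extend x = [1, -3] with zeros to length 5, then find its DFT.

Original 2-point DFT: [-2, 4]
Zero-padded 5-point DFT provides frequency interpolation.

DFT_5([x, 0, ...]) = [-2, 0.0729+2.8532i, 3.4271+1.7634i, 3.4271-1.7634i, 0.0729-2.8532i]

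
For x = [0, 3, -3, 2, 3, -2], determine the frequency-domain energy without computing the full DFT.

Parseval: Σ|x[n]|² = (1/N)Σ|X[k]|², so Σ|X[k]|² = N·Σ|x[n]|² = 6·35.0000

Σ|X[k]|² = N·Σ|x[n]|² = 6·35.0000 = 210.0000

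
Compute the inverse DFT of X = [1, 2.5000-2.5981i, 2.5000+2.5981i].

x[n] = (1/3) Σ(k=0 to 2) X[k] · e^(2πikn/3)

Computing each x[n]:
x[0] = 2
x[1] = 1
x[2] = -2

x = [2, 1, -2]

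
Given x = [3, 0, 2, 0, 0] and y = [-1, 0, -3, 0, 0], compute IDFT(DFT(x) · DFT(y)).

(x ⊛ y)[n] = Σ(m=0 to 4) x[m] · y[(n-m) mod 5]

Computing each output sample:
(x ⊛ y)[0] = -3
(x ⊛ y)[1] = 0
(x ⊛ y)[2] = -11
(x ⊛ y)[3] = 0
(x ⊛ y)[4] = -6

x ⊛ y = [-3, 0, -11, 0, -6]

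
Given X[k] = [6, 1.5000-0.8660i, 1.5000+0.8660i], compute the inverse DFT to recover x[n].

x[n] = (1/3) Σ(k=0 to 2) X[k] · e^(2πikn/3)

Computing each x[n]:
x[0] = 3
x[1] = 2
x[2] = 1

x = [3, 2, 1]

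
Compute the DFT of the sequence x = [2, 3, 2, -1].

X[k] = Σ(n=0 to 3) x[n] · ω_4^(nk)
where ω_4 = e^(-2πi/4)

Computing each X[k]:
X[0] = 6
X[1] = -4i
X[2] = 2
X[3] = 4i

X = [6, -4i, 2, 4i]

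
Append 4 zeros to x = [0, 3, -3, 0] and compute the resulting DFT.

Original 4-point DFT: [0, 3-3i, -6, 3+3i]
Zero-padded 8-point DFT provides frequency interpolation.

DFT_8([x, 0, ...]) = [0, 2.1213+0.8787i, 3-3i, -2.1213-5.1213i, -6, -2.1213+5.1213i, 3+3i, 2.1213-0.8787i]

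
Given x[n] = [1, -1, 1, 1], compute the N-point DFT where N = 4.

X[k] = Σ(n=0 to 3) x[n] · ω_4^(nk)
where ω_4 = e^(-2πi/4)

Computing each X[k]:
X[0] = 2
X[1] = 2i
X[2] = 2
X[3] = -2i

X = [2, 2i, 2, -2i]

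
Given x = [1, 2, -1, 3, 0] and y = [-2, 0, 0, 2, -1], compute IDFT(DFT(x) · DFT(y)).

(x ⊛ y)[n] = Σ(m=0 to 4) x[m] · y[(n-m) mod 5]

Computing each output sample:
(x ⊛ y)[0] = -6
(x ⊛ y)[1] = 3
(x ⊛ y)[2] = -1
(x ⊛ y)[3] = -4
(x ⊛ y)[4] = 3

x ⊛ y = [-6, 3, -1, -4, 3]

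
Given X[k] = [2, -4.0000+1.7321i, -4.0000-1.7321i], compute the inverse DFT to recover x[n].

x[n] = (1/3) Σ(k=0 to 2) X[k] · e^(2πikn/3)

Computing each x[n]:
x[0] = -2
x[1] = 1
x[2] = 3

x = [-2, 1, 3]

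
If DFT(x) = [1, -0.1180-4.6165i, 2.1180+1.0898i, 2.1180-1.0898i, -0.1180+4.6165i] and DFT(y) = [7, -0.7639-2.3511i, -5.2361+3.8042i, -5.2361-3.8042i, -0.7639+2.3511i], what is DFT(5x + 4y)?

By linearity: DFT(5x + 4y) = 5·DFT(x) + 4·DFT(y)
= 5·[1, -0.1180-4.6165i, 2.1180+1.0898i, 2.1180-1.0898i, -0.1180+4.6165i] + 4·[7, -0.7639-2.3511i, -5.2361+3.8042i, -5.2361-3.8042i, -0.7639+2.3511i]

Computing element-wise:
Z[0] = 5·(1) + 4·(7) = 33
Z[1] = 5·(-0.1180-4.6165i) + 4·(-0.7639-2.3511i) = -3.6456-32.4869i
Z[2] = 5·(2.1180+1.0898i) + 4·(-5.2361+3.8042i) = -10.3544+20.6658i
Z[3] = 5·(2.1180-1.0898i) + 4·(-5.2361-3.8042i) = -10.3544-20.6658i
Z[4] = 5·(-0.1180+4.6165i) + 4·(-0.7639+2.3511i) = -3.6456+32.4869i

DFT(5x + 4y) = 5·X + 4·Y = [33, -3.6456-32.4869i, -10.3544+20.6658i, -10.3544-20.6658i, -3.6456+32.4869i]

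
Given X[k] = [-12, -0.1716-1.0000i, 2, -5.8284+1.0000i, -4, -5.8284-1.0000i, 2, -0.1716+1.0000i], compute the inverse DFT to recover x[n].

x[n] = (1/8) Σ(k=0 to 7) X[k] · e^(2πikn/8)

Computing each x[n]:
x[0] = -3
x[1] = 0
x[2] = -2
x[3] = -2
x[4] = 0
x[5] = -2
x[6] = -3
x[7] = 0

x = [-3, 0, -2, -2, 0, -2, -3, 0]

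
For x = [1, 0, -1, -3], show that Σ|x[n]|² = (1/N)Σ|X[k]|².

Time domain:
Σ|x[n]|² = |1|² + |0|² + |-1|² + |-3|² = 11.0000

Frequency domain:
(1/4)Σ|X[k]|² = (1/4)(|-3|² + |2-3i|² + |3|² + |2+3i|²) = (1/4)·44.0000 = 11.0000

Both sides agree, confirming Parseval's theorem.

Σ|x[n]|² = (1/N)Σ|X[k]|² = 11.0000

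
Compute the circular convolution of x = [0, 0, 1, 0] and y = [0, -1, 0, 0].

(x ⊛ y)[n] = Σ(m=0 to 3) x[m] · y[(n-m) mod 4]

Computing each output sample:
(x ⊛ y)[0] = 0
(x ⊛ y)[1] = 0
(x ⊛ y)[2] = 0
(x ⊛ y)[3] = -1

x ⊛ y = [0, 0, 0, -1]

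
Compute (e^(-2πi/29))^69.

Since ω_29^29 = 1, powers reduce modulo 29.
69 mod 29 = 11
So ω_29^69 = ω_29^11 = e^(-2πi·11/29)

ω_29^69 = ω_29^11 = -0.7260-0.6877i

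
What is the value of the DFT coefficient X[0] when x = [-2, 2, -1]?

X[0] = Σ(n=0 to 2) x[n] · ω_3^0 = Σ x[n]
= (-2) + (2) + (-1)

X[0] = -1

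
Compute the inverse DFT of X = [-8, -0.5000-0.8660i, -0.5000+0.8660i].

x[n] = (1/3) Σ(k=0 to 2) X[k] · e^(2πikn/3)

Computing each x[n]:
x[0] = -3
x[1] = -2
x[2] = -3

x = [-3, -2, -3]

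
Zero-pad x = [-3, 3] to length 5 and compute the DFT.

Original 2-point DFT: [0, -6]
Zero-padded 5-point DFT provides frequency interpolation.

DFT_5([x, 0, ...]) = [0, -2.0729-2.8532i, -5.4271-1.7634i, -5.4271+1.7634i, -2.0729+2.8532i]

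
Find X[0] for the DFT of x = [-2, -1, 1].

X[0] = Σ(n=0 to 2) x[n] · ω_3^0 = Σ x[n]
= (-2) + (-1) + (1)

X[0] = -2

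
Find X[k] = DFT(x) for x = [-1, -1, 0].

X[k] = Σ(n=0 to 2) x[n] · ω_3^(nk)
where ω_3 = e^(-2πi/3)

Computing each X[k]:
X[0] = -2
X[1] = -0.5000+0.8660i
X[2] = -0.5000-0.8660i

X = [-2, -0.5000+0.8660i, -0.5000-0.8660i]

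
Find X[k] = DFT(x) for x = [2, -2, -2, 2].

X[k] = Σ(n=0 to 3) x[n] · ω_4^(nk)
where ω_4 = e^(-2πi/4)

Computing each X[k]:
X[0] = 0
X[1] = 4+4i
X[2] = 0
X[3] = 4-4i

X = [0, 4+4i, 0, 4-4i]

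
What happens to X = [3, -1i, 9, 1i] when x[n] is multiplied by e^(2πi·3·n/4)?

Modulation property: DFT(ω_4^(-3n)·x[n]) = X[(k-3) mod 4], so circularly shift X by 3 positions.

X[k-3] = [-1i, 9, 1i, 3]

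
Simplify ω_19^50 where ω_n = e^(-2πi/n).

Since ω_19^19 = 1, powers reduce modulo 19.
50 mod 19 = 12
So ω_19^50 = ω_19^12 = e^(-2πi·12/19)

ω_19^50 = ω_19^12 = -0.6773+0.7357i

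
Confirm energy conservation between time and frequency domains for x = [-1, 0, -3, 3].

Time domain:
Σ|x[n]|² = |-1|² + |0|² + |-3|² + |3|² = 19.0000

Frequency domain:
(1/4)Σ|X[k]|² = (1/4)(|-1|² + |2+3i|² + |-7|² + |2-3i|²) = (1/4)·76.0000 = 19.0000

Both sides agree, confirming Parseval's theorem.

Σ|x[n]|² = (1/N)Σ|X[k]|² = 19.0000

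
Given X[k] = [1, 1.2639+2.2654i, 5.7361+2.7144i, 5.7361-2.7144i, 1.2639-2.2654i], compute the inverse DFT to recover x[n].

x[n] = (1/5) Σ(k=0 to 4) X[k] · e^(2πikn/5)

Computing each x[n]:
x[0] = 3
x[1] = -3
x[2] = 1
x[3] = 0
x[4] = 0

x = [3, -3, 1, 0, 0]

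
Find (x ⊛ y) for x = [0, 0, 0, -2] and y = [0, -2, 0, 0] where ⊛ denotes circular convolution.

(x ⊛ y)[n] = Σ(m=0 to 3) x[m] · y[(n-m) mod 4]

Computing each output sample:
(x ⊛ y)[0] = 4
(x ⊛ y)[1] = 0
(x ⊛ y)[2] = 0
(x ⊛ y)[3] = 0

x ⊛ y = [4, 0, 0, 0]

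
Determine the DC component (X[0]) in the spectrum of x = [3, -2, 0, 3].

X[0] = Σ(n=0 to 3) x[n] · ω_4^0 = Σ x[n]
= (3) + (-2) + (0) + (3)

X[0] = 4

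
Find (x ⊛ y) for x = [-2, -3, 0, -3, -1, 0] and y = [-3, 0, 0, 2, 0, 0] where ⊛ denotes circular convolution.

(x ⊛ y)[n] = Σ(m=0 to 5) x[m] · y[(n-m) mod 6]

Computing each output sample:
(x ⊛ y)[0] = 0
(x ⊛ y)[1] = 7
(x ⊛ y)[2] = 0
(x ⊛ y)[3] = 5
(x ⊛ y)[4] = -3
(x ⊛ y)[5] = 0

x ⊛ y = [0, 7, 0, 5, -3, 0]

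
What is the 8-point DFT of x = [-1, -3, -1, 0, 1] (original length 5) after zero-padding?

Original 5-point DFT: [-4, -0.8090+4.3920i, 0.3090+1.4001i, 0.3090-1.4001i, -0.8090-4.3920i]
Zero-padded 8-point DFT provides frequency interpolation.

DFT_8([x, 0, ...]) = [-4, -4.1213+3.1213i, 1+3i, 0.1213+1.1213i, 2, 0.1213-1.1213i, 1-3i, -4.1213-3.1213i]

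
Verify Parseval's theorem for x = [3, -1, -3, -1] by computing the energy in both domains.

Time domain:
Σ|x[n]|² = |3|² + |-1|² + |-3|² + |-1|² = 20.0000

Frequency domain:
(1/4)Σ|X[k]|² = (1/4)(|-2|² + |6|² + |2|² + |6|²) = (1/4)·80.0000 = 20.0000

Both sides agree, confirming Parseval's theorem.

Σ|x[n]|² = (1/N)Σ|X[k]|² = 20.0000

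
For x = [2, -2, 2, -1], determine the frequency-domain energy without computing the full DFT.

Parseval: Σ|x[n]|² = (1/N)Σ|X[k]|², so Σ|X[k]|² = N·Σ|x[n]|² = 4·13.0000

Σ|X[k]|² = N·Σ|x[n]|² = 4·13.0000 = 52.0000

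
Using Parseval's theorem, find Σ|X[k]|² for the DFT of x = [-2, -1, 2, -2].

Parseval: Σ|x[n]|² = (1/N)Σ|X[k]|², so Σ|X[k]|² = N·Σ|x[n]|² = 4·13.0000

Σ|X[k]|² = N·Σ|x[n]|² = 4·13.0000 = 52.0000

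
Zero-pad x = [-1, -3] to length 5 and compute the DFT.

Original 2-point DFT: [-4, 2]
Zero-padded 5-point DFT provides frequency interpolation.

DFT_5([x, 0, ...]) = [-4, -1.9271+2.8532i, 1.4271+1.7634i, 1.4271-1.7634i, -1.9271-2.8532i]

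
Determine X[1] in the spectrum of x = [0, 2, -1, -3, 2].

X[1] = Σ(n=0 to 4) x[n] · ω_5^(1n) where ω_5 = e^(-2πi/5)
= (0)·ω_5^0 + (2)·ω_5^1 + (-1)·ω_5^2 + (-3)·ω_5^3 + (2)·ω_5^4

X[1] = 4.4721-1.1756i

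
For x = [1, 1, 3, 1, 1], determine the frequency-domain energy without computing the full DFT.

Parseval: Σ|x[n]|² = (1/N)Σ|X[k]|², so Σ|X[k]|² = N·Σ|x[n]|² = 5·13.0000

Σ|X[k]|² = N·Σ|x[n]|² = 5·13.0000 = 65.0000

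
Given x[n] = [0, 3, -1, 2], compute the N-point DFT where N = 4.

X[k] = Σ(n=0 to 3) x[n] · ω_4^(nk)
where ω_4 = e^(-2πi/4)

Computing each X[k]:
X[0] = 4
X[1] = 1-1i
X[2] = -6
X[3] = 1+1i

X = [4, 1-1i, -6, 1+1i]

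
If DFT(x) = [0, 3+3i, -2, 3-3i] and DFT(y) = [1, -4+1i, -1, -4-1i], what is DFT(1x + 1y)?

By linearity: DFT(1x + 1y) = 1·DFT(x) + 1·DFT(y)
= 1·[0, 3+3i, -2, 3-3i] + 1·[1, -4+1i, -1, -4-1i]

Computing element-wise:
Z[0] = 1·(0) + 1·(1) = 1
Z[1] = 1·(3+3i) + 1·(-4+1i) = -1+4i
Z[2] = 1·(-2) + 1·(-1) = -3
Z[3] = 1·(3-3i) + 1·(-4-1i) = -1-4i

DFT(1x + 1y) = 1·X + 1·Y = [1, -1+4i, -3, -1-4i]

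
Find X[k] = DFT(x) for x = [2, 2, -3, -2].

X[k] = Σ(n=0 to 3) x[n] · ω_4^(nk)
where ω_4 = e^(-2πi/4)

Computing each X[k]:
X[0] = -1
X[1] = 5-4i
X[2] = -1
X[3] = 5+4i

X = [-1, 5-4i, -1, 5+4i]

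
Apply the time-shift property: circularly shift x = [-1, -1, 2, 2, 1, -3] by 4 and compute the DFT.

Time shift by 4: X_shifted[k] = ω_6^(4k) · X[k]
Shifted x = [2, 2, 1, -3, -1, -1]

DFT(x[n-4]) = [0, 5.5000-4.3301i, -1.5000-0.8660i, 4, -1.5000+0.8660i, 5.5000+4.3301i]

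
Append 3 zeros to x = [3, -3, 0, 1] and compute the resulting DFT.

Original 4-point DFT: [1, 3+4i, 5, 3-4i]
Zero-padded 7-point DFT provides frequency interpolation.

DFT_7([x, 0, ...]) = [1, 0.2286+1.9116i, 4.2911+3.7066i, 5.4804+0.3267i, 5.4804-0.3267i, 4.2911-3.7066i, 0.2286-1.9116i]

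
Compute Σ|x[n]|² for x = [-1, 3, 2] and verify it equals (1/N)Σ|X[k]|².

Time domain:
Σ|x[n]|² = |-1|² + |3|² + |2|² = 14.0000

Frequency domain:
(1/3)Σ|X[k]|² = (1/3)(|4|² + |-3.5000-0.8660i|² + |-3.5000+0.8660i|²) = (1/3)·42.0000 = 14.0000

Both sides agree, confirming Parseval's theorem.

Σ|x[n]|² = (1/N)Σ|X[k]|² = 14.0000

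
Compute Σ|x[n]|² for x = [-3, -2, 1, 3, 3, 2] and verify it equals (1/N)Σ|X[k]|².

Time domain:
Σ|x[n]|² = |-3|² + |-2|² + |1|² + |3|² + |3|² + |2|² = 36.0000

Frequency domain:
(1/6)Σ|X[k]|² = (1/6)(|4|² + |-8.0000+5.1962i|² + |-2.0000+1.7321i|² + |-2|² + |-2.0000-1.7321i|² + |-8.0000-5.1962i|²) = (1/6)·216.0000 = 36.0000

Both sides agree, confirming Parseval's theorem.

Σ|x[n]|² = (1/N)Σ|X[k]|² = 36.0000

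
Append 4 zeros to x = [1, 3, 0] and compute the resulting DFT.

Original 3-point DFT: [4, -0.5000-2.5981i, -0.5000+2.5981i]
Zero-padded 7-point DFT provides frequency interpolation.

DFT_7([x, 0, ...]) = [4, 2.8705-2.3455i, 0.3324-2.9248i, -1.7029-1.3017i, -1.7029+1.3017i, 0.3324+2.9248i, 2.8705+2.3455i]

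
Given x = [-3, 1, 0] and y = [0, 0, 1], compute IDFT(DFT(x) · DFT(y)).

(x ⊛ y)[n] = Σ(m=0 to 2) x[m] · y[(n-m) mod 3]

Computing each output sample:
(x ⊛ y)[0] = 1
(x ⊛ y)[1] = 0
(x ⊛ y)[2] = -3

x ⊛ y = [1, 0, -3]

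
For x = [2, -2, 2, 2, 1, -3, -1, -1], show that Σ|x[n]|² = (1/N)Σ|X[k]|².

Time domain:
Σ|x[n]|² = |2|² + |-2|² + |2|² + |2|² + |1|² + |-3|² + |-1|² + |-1|² = 28.0000

Frequency domain:
(1/8)Σ|X[k]|² = (1/8)(|0|² + |-0.4142-5.8284i|² + |2+6i|² + |2.4142+0.1716i|² + |8|² + |2.4142-0.1716i|² + |2-6i|² + |-0.4142+5.8284i|²) = (1/8)·224.0000 = 28.0000

Both sides agree, confirming Parseval's theorem.

Σ|x[n]|² = (1/N)Σ|X[k]|² = 28.0000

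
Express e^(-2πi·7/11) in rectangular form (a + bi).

ω_11^7 = e^(-2πi·7/11)
= cos(-2π·7/11) + i·sin(-2π·7/11)
= cos(-14π/11) + i·sin(-14π/11)

ω_11^7 = cos(-14π/11) + i·sin(-14π/11) = -0.6549+0.7557i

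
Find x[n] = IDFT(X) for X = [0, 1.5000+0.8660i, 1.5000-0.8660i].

x[n] = (1/3) Σ(k=0 to 2) X[k] · e^(2πikn/3)

Computing each x[n]:
x[0] = 1
x[1] = -1
x[2] = 0

x = [1, -1, 0]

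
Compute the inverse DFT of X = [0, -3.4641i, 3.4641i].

x[n] = (1/3) Σ(k=0 to 2) X[k] · e^(2πikn/3)

Computing each x[n]:
x[0] = 0
x[1] = 2
x[2] = -2

x = [0, 2, -2]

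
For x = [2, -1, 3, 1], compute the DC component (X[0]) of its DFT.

X[0] = Σ(n=0 to 3) x[n] · ω_4^0 = Σ x[n]
= (2) + (-1) + (3) + (1)

X[0] = 5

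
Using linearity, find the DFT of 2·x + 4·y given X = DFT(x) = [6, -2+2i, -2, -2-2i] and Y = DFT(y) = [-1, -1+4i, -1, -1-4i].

By linearity: DFT(2x + 4y) = 2·DFT(x) + 4·DFT(y)
= 2·[6, -2+2i, -2, -2-2i] + 4·[-1, -1+4i, -1, -1-4i]

Computing element-wise:
Z[0] = 2·(6) + 4·(-1) = 8
Z[1] = 2·(-2+2i) + 4·(-1+4i) = -8+20i
Z[2] = 2·(-2) + 4·(-1) = -8
Z[3] = 2·(-2-2i) + 4·(-1-4i) = -8-20i

DFT(2x + 4y) = 2·X + 4·Y = [8, -8+20i, -8, -8-20i]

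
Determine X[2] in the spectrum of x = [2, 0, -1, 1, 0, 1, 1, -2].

X[2] = Σ(n=0 to 7) x[n] · ω_8^(2n) where ω_8 = e^(-2πi/8)
= (2)·ω_8^0 + (0)·ω_8^2 + (-1)·ω_8^4 + (1)·ω_8^6 + (0)·ω_8^8 + (1)·ω_8^10 + (1)·ω_8^12 + (-2)·ω_8^14

X[2] = 2-2i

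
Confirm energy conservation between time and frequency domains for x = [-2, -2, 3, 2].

Time domain:
Σ|x[n]|² = |-2|² + |-2|² + |3|² + |2|² = 21.0000

Frequency domain:
(1/4)Σ|X[k]|² = (1/4)(|1|² + |-5+4i|² + |1|² + |-5-4i|²) = (1/4)·84.0000 = 21.0000

Both sides agree, confirming Parseval's theorem.

Σ|x[n]|² = (1/N)Σ|X[k]|² = 21.0000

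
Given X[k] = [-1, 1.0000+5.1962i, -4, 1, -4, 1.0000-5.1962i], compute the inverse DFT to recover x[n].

x[n] = (1/6) Σ(k=0 to 5) X[k] · e^(2πikn/6)

Computing each x[n]:
x[0] = -1
x[1] = -1
x[2] = -1
x[3] = -2
x[4] = 2
x[5] = 2

x = [-1, -1, -1, -2, 2, 2]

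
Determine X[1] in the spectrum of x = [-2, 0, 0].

X[1] = Σ(n=0 to 2) x[n] · ω_3^(1n) where ω_3 = e^(-2πi/3)
= (-2)·ω_3^0 + (0)·ω_3^1 + (0)·ω_3^2

X[1] = -2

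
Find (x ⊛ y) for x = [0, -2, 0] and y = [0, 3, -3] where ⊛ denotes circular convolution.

(x ⊛ y)[n] = Σ(m=0 to 2) x[m] · y[(n-m) mod 3]

Computing each output sample:
(x ⊛ y)[0] = 6
(x ⊛ y)[1] = 0
(x ⊛ y)[2] = -6

x ⊛ y = [6, 0, -6]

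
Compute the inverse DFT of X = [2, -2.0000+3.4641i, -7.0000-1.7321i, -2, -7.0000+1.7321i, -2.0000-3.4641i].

x[n] = (1/6) Σ(k=0 to 5) X[k] · e^(2πikn/6)

Computing each x[n]:
x[0] = -3
x[1] = 1
x[2] = 0
x[3] = -1
x[4] = 3
x[5] = 2

x = [-3, 1, 0, -1, 3, 2]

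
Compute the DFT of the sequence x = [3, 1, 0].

X[k] = Σ(n=0 to 2) x[n] · ω_3^(nk)
where ω_3 = e^(-2πi/3)

Computing each X[k]:
X[0] = 4
X[1] = 2.5000-0.8660i
X[2] = 2.5000+0.8660i

X = [4, 2.5000-0.8660i, 2.5000+0.8660i]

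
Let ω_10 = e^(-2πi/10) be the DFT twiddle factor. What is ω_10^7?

ω_10^7 = e^(-2πi·7/10)
= cos(-2π·7/10) + i·sin(-2π·7/10)
= cos(-14π/10) + i·sin(-14π/10)

ω_10^7 = cos(-14π/10) + i·sin(-14π/10) = -0.3090+0.9511i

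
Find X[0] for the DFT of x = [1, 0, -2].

X[0] = Σ(n=0 to 2) x[n] · ω_3^0 = Σ x[n]
= (1) + (0) + (-2)

X[0] = -1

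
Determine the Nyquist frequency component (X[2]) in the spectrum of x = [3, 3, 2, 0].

X[2] = Σ(n=0 to 3) x[n] · ω_4^(2n) where ω_4 = e^(-2πi/4)
= (3)·ω_4^0 + (3)·ω_4^2 + (2)·ω_4^4 + (0)·ω_4^6

X[2] = 2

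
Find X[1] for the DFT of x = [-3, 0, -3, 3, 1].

X[1] = Σ(n=0 to 4) x[n] · ω_5^(1n) where ω_5 = e^(-2πi/5)
= (-3)·ω_5^0 + (0)·ω_5^1 + (-3)·ω_5^2 + (3)·ω_5^3 + (1)·ω_5^4

X[1] = -2.6910+4.4778i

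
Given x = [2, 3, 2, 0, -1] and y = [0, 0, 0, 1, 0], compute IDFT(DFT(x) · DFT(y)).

(x ⊛ y)[n] = Σ(m=0 to 4) x[m] · y[(n-m) mod 5]

Computing each output sample:
(x ⊛ y)[0] = 2
(x ⊛ y)[1] = 0
(x ⊛ y)[2] = -1
(x ⊛ y)[3] = 2
(x ⊛ y)[4] = 3

x ⊛ y = [2, 0, -1, 2, 3]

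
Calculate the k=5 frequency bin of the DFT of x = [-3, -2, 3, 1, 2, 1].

X[5] = Σ(n=0 to 5) x[n] · ω_6^(5n) where ω_6 = e^(-2πi/6)
= (-3)·ω_6^0 + (-2)·ω_6^5 + (3)·ω_6^10 + (1)·ω_6^15 + (2)·ω_6^20 + (1)·ω_6^25

X[5] = -7.0000-1.7321i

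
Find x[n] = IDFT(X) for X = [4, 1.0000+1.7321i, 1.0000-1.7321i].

x[n] = (1/3) Σ(k=0 to 2) X[k] · e^(2πikn/3)

Computing each x[n]:
x[0] = 2
x[1] = 0
x[2] = 2

x = [2, 0, 2]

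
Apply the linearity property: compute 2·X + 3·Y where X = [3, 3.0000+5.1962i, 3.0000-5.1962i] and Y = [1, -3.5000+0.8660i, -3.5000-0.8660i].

By linearity: DFT(2x + 3y) = 2·DFT(x) + 3·DFT(y)
= 2·[3, 3.0000+5.1962i, 3.0000-5.1962i] + 3·[1, -3.5000+0.8660i, -3.5000-0.8660i]

Computing element-wise:
Z[0] = 2·(3) + 3·(1) = 9
Z[1] = 2·(3.0000+5.1962i) + 3·(-3.5000+0.8660i) = -4.5000+12.9904i
Z[2] = 2·(3.0000-5.1962i) + 3·(-3.5000-0.8660i) = -4.5000-12.9904i

DFT(2x + 3y) = 2·X + 3·Y = [9, -4.5000+12.9904i, -4.5000-12.9904i]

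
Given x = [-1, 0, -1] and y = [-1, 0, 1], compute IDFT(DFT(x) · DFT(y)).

(x ⊛ y)[n] = Σ(m=0 to 2) x[m] · y[(n-m) mod 3]

Computing each output sample:
(x ⊛ y)[0] = 1
(x ⊛ y)[1] = -1
(x ⊛ y)[2] = 0

x ⊛ y = [1, -1, 0]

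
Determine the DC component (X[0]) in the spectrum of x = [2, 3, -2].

X[0] = Σ(n=0 to 2) x[n] · ω_3^0 = Σ x[n]
= (2) + (3) + (-2)

X[0] = 3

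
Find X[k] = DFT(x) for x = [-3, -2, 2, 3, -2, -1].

X[k] = Σ(n=0 to 5) x[n] · ω_6^(nk)
where ω_6 = e^(-2πi/6)

Computing each X[k]:
X[0] = -3
X[1] = -7.5000-2.5981i
X[2] = 1.5000+4.3301i
X[3] = -3
X[4] = 1.5000-4.3301i
X[5] = -7.5000+2.5981i

X = [-3, -7.5000-2.5981i, 1.5000+4.3301i, -3, 1.5000-4.3301i, -7.5000+2.5981i]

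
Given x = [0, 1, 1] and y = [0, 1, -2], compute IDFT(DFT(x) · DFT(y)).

(x ⊛ y)[n] = Σ(m=0 to 2) x[m] · y[(n-m) mod 3]

Computing each output sample:
(x ⊛ y)[0] = -1
(x ⊛ y)[1] = -2
(x ⊛ y)[2] = 1

x ⊛ y = [-1, -2, 1]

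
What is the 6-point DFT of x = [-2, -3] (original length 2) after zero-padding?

Original 2-point DFT: [-5, 1]
Zero-padded 6-point DFT provides frequency interpolation.

DFT_6([x, 0, ...]) = [-5, -3.5000+2.5981i, -0.5000+2.5981i, 1, -0.5000-2.5981i, -3.5000-2.5981i]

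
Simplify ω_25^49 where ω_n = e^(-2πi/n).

Since ω_25^25 = 1, powers reduce modulo 25.
49 mod 25 = 24
So ω_25^49 = ω_25^24 = e^(-2πi·24/25)

ω_25^49 = ω_25^24 = 0.9686+0.2487i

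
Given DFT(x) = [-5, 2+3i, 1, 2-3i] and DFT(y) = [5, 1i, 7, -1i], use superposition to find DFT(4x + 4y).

By linearity: DFT(4x + 4y) = 4·DFT(x) + 4·DFT(y)
= 4·[-5, 2+3i, 1, 2-3i] + 4·[5, 1i, 7, -1i]

Computing element-wise:
Z[0] = 4·(-5) + 4·(5) = 0
Z[1] = 4·(2+3i) + 4·(1i) = 8+16i
Z[2] = 4·(1) + 4·(7) = 32
Z[3] = 4·(2-3i) + 4·(-1i) = 8-16i

DFT(4x + 4y) = 4·X + 4·Y = [0, 8+16i, 32, 8-16i]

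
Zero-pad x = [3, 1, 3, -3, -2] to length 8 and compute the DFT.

Original 5-point DFT: [2, 2.6910-6.3799i, 3.8090+3.9430i, 3.8090-3.9430i, 2.6910+6.3799i]
Zero-padded 8-point DFT provides frequency interpolation.

DFT_8([x, 0, ...]) = [2, 7.8284-1.5858i, -2-4i, 2.1716+4.4142i, 6, 2.1716-4.4142i, -2+4i, 7.8284+1.5858i]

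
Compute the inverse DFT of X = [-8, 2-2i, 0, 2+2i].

x[n] = (1/4) Σ(k=0 to 3) X[k] · e^(2πikn/4)

Computing each x[n]:
x[0] = -1
x[1] = -1
x[2] = -3
x[3] = -3

x = [-1, -1, -3, -3]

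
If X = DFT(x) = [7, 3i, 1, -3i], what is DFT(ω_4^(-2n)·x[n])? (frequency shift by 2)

Modulation property: DFT(ω_4^(-2n)·x[n]) = X[(k-2) mod 4], so circularly shift X by 2 positions.

X[k-2] = [1, -3i, 7, 3i]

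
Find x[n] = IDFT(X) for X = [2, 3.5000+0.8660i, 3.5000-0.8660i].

x[n] = (1/3) Σ(k=0 to 2) X[k] · e^(2πikn/3)

Computing each x[n]:
x[0] = 3
x[1] = -1
x[2] = 0

x = [3, -1, 0]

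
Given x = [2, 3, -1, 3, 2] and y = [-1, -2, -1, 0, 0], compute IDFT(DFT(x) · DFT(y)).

(x ⊛ y)[n] = Σ(m=0 to 4) x[m] · y[(n-m) mod 5]

Computing each output sample:
(x ⊛ y)[0] = -9
(x ⊛ y)[1] = -9
(x ⊛ y)[2] = -7
(x ⊛ y)[3] = -4
(x ⊛ y)[4] = -7

x ⊛ y = [-9, -9, -7, -4, -7]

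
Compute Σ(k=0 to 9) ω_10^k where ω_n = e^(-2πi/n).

Sum of all nth roots of unity equals 0 for n > 1 (geometric series with r ≠ 1).

0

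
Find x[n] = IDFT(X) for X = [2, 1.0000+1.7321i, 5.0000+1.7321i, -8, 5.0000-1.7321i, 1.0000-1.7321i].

x[n] = (1/6) Σ(k=0 to 5) X[k] · e^(2πikn/6)

Computing each x[n]:
x[0] = 1
x[1] = 0
x[2] = -2
x[3] = 3
x[4] = -2
x[5] = 2

x = [1, 0, -2, 3, -2, 2]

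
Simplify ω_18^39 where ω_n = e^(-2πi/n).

Since ω_18^18 = 1, powers reduce modulo 18.
39 mod 18 = 3
So ω_18^39 = ω_18^3 = e^(-2πi·3/18)

ω_18^39 = ω_18^3 = 0.5000-0.8660i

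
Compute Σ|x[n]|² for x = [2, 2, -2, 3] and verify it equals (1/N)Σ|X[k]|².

Time domain:
Σ|x[n]|² = |2|² + |2|² + |-2|² + |3|² = 21.0000

Frequency domain:
(1/4)Σ|X[k]|² = (1/4)(|5|² + |4+1i|² + |-5|² + |4-1i|²) = (1/4)·84.0000 = 21.0000

Both sides agree, confirming Parseval's theorem.

Σ|x[n]|² = (1/N)Σ|X[k]|² = 21.0000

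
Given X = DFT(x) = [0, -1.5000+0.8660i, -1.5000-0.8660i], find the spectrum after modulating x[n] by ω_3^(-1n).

Modulation property: DFT(ω_3^(-1n)·x[n]) = X[(k-1) mod 3], so circularly shift X by 1 positions.

X[k-1] = [-1.5000-0.8660i, 0, -1.5000+0.8660i]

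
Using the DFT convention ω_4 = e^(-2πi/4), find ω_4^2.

ω_4^2 = e^(-2πi·2/4)
= cos(-2π·2/4) + i·sin(-2π·2/4)
= cos(-4π/4) + i·sin(-4π/4)

ω_4^2 = cos(-4π/4) + i·sin(-4π/4) = -1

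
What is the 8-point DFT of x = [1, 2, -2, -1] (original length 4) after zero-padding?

Original 4-point DFT: [0, 3-3i, -2, 3+3i]
Zero-padded 8-point DFT provides frequency interpolation.

DFT_8([x, 0, ...]) = [0, 3.1213+1.2929i, 3-3i, -1.1213-2.7071i, -2, -1.1213+2.7071i, 3+3i, 3.1213-1.2929i]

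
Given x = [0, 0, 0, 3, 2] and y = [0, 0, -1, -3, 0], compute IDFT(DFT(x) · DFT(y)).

(x ⊛ y)[n] = Σ(m=0 to 4) x[m] · y[(n-m) mod 5]

Computing each output sample:
(x ⊛ y)[0] = -3
(x ⊛ y)[1] = -11
(x ⊛ y)[2] = -6
(x ⊛ y)[3] = 0
(x ⊛ y)[4] = 0

x ⊛ y = [-3, -11, -6, 0, 0]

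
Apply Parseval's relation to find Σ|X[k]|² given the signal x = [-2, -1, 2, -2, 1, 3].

Parseval: Σ|x[n]|² = (1/N)Σ|X[k]|², so Σ|X[k]|² = N·Σ|x[n]|² = 6·23.0000

Σ|X[k]|² = N·Σ|x[n]|² = 6·23.0000 = 138.0000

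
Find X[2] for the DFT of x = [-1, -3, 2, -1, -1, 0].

X[2] = Σ(n=0 to 5) x[n] · ω_6^(2n) where ω_6 = e^(-2πi/6)
= (-1)·ω_6^0 + (-3)·ω_6^2 + (2)·ω_6^4 + (-1)·ω_6^6 + (-1)·ω_6^8 + (0)·ω_6^10

X[2] = -1.0000+5.1962i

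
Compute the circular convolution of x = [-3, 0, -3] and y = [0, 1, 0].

(x ⊛ y)[n] = Σ(m=0 to 2) x[m] · y[(n-m) mod 3]

Computing each output sample:
(x ⊛ y)[0] = -3
(x ⊛ y)[1] = -3
(x ⊛ y)[2] = 0

x ⊛ y = [-3, -3, 0]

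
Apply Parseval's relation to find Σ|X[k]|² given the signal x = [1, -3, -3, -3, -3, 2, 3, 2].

Parseval: Σ|x[n]|² = (1/N)Σ|X[k]|², so Σ|X[k]|² = N·Σ|x[n]|² = 8·54.0000

Σ|X[k]|² = N·Σ|x[n]|² = 8·54.0000 = 432.0000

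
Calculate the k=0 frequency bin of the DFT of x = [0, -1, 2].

X[0] = Σ(n=0 to 2) x[n] · ω_3^0 = Σ x[n]
= (0) + (-1) + (2)

X[0] = 1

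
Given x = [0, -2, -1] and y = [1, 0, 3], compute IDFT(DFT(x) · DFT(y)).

(x ⊛ y)[n] = Σ(m=0 to 2) x[m] · y[(n-m) mod 3]

Computing each output sample:
(x ⊛ y)[0] = -6
(x ⊛ y)[1] = -5
(x ⊛ y)[2] = -1

x ⊛ y = [-6, -5, -1]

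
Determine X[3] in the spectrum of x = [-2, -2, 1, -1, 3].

X[3] = Σ(n=0 to 4) x[n] · ω_5^(3n) where ω_5 = e^(-2πi/5)
= (-2)·ω_5^0 + (-2)·ω_5^3 + (1)·ω_5^6 + (-1)·ω_5^9 + (3)·ω_5^12

X[3] = -2.8090-4.8410i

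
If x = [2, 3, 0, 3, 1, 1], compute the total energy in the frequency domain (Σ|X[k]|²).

Parseval: Σ|x[n]|² = (1/N)Σ|X[k]|², so Σ|X[k]|² = N·Σ|x[n]|² = 6·24.0000

Σ|X[k]|² = N·Σ|x[n]|² = 6·24.0000 = 144.0000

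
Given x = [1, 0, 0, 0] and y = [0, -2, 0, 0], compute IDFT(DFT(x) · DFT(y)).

(x ⊛ y)[n] = Σ(m=0 to 3) x[m] · y[(n-m) mod 4]

Computing each output sample:
(x ⊛ y)[0] = 0
(x ⊛ y)[1] = -2
(x ⊛ y)[2] = 0
(x ⊛ y)[3] = 0

x ⊛ y = [0, -2, 0, 0]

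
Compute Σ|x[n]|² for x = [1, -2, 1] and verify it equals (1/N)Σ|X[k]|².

Time domain:
Σ|x[n]|² = |1|² + |-2|² + |1|² = 6.0000

Frequency domain:
(1/3)Σ|X[k]|² = (1/3)(|0|² + |1.5000+2.5981i|² + |1.5000-2.5981i|²) = (1/3)·18.0000 = 6.0000

Both sides agree, confirming Parseval's theorem.

Σ|x[n]|² = (1/N)Σ|X[k]|² = 6.0000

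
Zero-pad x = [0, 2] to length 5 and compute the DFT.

Original 2-point DFT: [2, -2]
Zero-padded 5-point DFT provides frequency interpolation.

DFT_5([x, 0, ...]) = [2, 0.6180-1.9021i, -1.6180-1.1756i, -1.6180+1.1756i, 0.6180+1.9021i]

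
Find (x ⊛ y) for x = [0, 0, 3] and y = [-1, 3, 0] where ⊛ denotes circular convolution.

(x ⊛ y)[n] = Σ(m=0 to 2) x[m] · y[(n-m) mod 3]

Computing each output sample:
(x ⊛ y)[0] = 9
(x ⊛ y)[1] = 0
(x ⊛ y)[2] = -3

x ⊛ y = [9, 0, -3]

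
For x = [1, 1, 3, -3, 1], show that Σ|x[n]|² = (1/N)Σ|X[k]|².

Time domain:
Σ|x[n]|² = |1|² + |1|² + |3|² + |-3|² + |1|² = 21.0000

Frequency domain:
(1/5)Σ|X[k]|² = (1/5)(|3|² + |1.6180-3.5267i|² + |-0.6180+5.7063i|² + |-0.6180-5.7063i|² + |1.6180+3.5267i|²) = (1/5)·105.0000 = 21.0000

Both sides agree, confirming Parseval's theorem.

Σ|x[n]|² = (1/N)Σ|X[k]|² = 21.0000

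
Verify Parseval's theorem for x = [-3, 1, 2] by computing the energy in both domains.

Time domain:
Σ|x[n]|² = |-3|² + |1|² + |2|² = 14.0000

Frequency domain:
(1/3)Σ|X[k]|² = (1/3)(|0|² + |-4.5000+0.8660i|² + |-4.5000-0.8660i|²) = (1/3)·42.0000 = 14.0000

Both sides agree, confirming Parseval's theorem.

Σ|x[n]|² = (1/N)Σ|X[k]|² = 14.0000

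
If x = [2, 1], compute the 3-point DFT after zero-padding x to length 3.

Original 2-point DFT: [3, 1]
Zero-padded 3-point DFT provides frequency interpolation.

DFT_3([x, 0, ...]) = [3, 1.5000-0.8660i, 1.5000+0.8660i]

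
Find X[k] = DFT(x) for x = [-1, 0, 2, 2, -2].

X[k] = Σ(n=0 to 4) x[n] · ω_5^(nk)
where ω_5 = e^(-2πi/5)

Computing each X[k]:
X[0] = 1
X[1] = -4.8541-1.9021i
X[2] = 1.8541-1.1756i
X[3] = 1.8541+1.1756i
X[4] = -4.8541+1.9021i

X = [1, -4.8541-1.9021i, 1.8541-1.1756i, 1.8541+1.1756i, -4.8541+1.9021i]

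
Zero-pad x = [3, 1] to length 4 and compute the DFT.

Original 2-point DFT: [4, 2]
Zero-padded 4-point DFT provides frequency interpolation.

DFT_4([x, 0, ...]) = [4, 3-1i, 2, 3+1i]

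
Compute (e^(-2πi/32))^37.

Since ω_32^32 = 1, powers reduce modulo 32.
37 mod 32 = 5
So ω_32^37 = ω_32^5 = e^(-2πi·5/32)

ω_32^37 = ω_32^5 = 0.5556-0.8315i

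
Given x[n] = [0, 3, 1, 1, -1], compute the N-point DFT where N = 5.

X[k] = Σ(n=0 to 4) x[n] · ω_5^(nk)
where ω_5 = e^(-2πi/5)

Computing each X[k]:
X[0] = 4
X[1] = -1.0000-3.8042i
X[2] = -1.0000-2.3511i
X[3] = -1.0000+2.3511i
X[4] = -1.0000+3.8042i

X = [4, -1.0000-3.8042i, -1.0000-2.3511i, -1.0000+2.3511i, -1.0000+3.8042i]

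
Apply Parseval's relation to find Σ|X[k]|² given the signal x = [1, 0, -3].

Parseval: Σ|x[n]|² = (1/N)Σ|X[k]|², so Σ|X[k]|² = N·Σ|x[n]|² = 3·10.0000

Σ|X[k]|² = N·Σ|x[n]|² = 3·10.0000 = 30.0000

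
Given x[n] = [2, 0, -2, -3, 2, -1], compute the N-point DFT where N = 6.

X[k] = Σ(n=0 to 5) x[n] · ω_6^(nk)
where ω_6 = e^(-2πi/6)

Computing each X[k]:
X[0] = -2
X[1] = 4.5000+2.5981i
X[2] = -0.5000-4.3301i
X[3] = 6
X[4] = -0.5000+4.3301i
X[5] = 4.5000-2.5981i

X = [-2, 4.5000+2.5981i, -0.5000-4.3301i, 6, -0.5000+4.3301i, 4.5000-2.5981i]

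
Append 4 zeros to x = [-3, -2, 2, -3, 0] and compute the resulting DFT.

Original 5-point DFT: [-6, -2.8090-1.0368i, -1.6910+5.9309i, -1.6910-5.9309i, -2.8090+1.0368i]
Zero-padded 9-point DFT provides frequency interpolation.

DFT_9([x, 0, ...]) = [-6, -2.6848+1.9140i, -3.7267-1.3125i, -6.0000+3.4641i, 1.9115+4.5677i, 1.9115-4.5677i, -6.0000-3.4641i, -3.7267+1.3125i, -2.6848-1.9140i]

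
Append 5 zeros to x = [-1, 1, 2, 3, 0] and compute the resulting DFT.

Original 5-point DFT: [5, -4.7361-0.3633i, -0.2639-1.5388i, -0.2639+1.5388i, -4.7361+0.3633i]
Zero-padded 10-point DFT provides frequency interpolation.

DFT_10([x, 0, ...]) = [5, -0.5000-5.3431i, -4.7361-0.3633i, -0.5000+1.9879i, -0.2639-1.5388i, -3, -0.2639+1.5388i, -0.5000-1.9879i, -4.7361+0.3633i, -0.5000+5.3431i]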